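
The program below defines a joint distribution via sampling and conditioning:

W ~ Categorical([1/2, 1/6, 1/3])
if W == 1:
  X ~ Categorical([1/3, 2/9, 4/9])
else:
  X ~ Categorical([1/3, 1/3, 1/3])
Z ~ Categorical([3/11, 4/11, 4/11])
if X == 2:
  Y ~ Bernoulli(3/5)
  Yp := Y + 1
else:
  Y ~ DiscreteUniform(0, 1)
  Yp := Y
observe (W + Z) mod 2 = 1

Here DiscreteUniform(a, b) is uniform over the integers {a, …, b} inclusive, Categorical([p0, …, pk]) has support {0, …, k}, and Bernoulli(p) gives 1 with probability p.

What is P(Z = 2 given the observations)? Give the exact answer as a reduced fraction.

Enumerate traces; 24 have nonzero weight after conditioning:
  (W=0, X=0, Z=1, Y=0) weight 1/33
  (W=0, X=0, Z=1, Y=1) weight 1/33
  (W=0, X=1, Z=1, Y=0) weight 1/33
  (W=0, X=1, Z=1, Y=1) weight 1/33
  (W=0, X=2, Z=1, Y=0) weight 4/165
  (W=0, X=2, Z=1, Y=1) weight 2/55
  (W=1, X=0, Z=0, Y=0) weight 1/132
  (W=1, X=0, Z=0, Y=1) weight 1/132
  (W=1, X=0, Z=2, Y=0) weight 1/99
  … 15 more
Group by Z:
  weight(Z=0) = 1/22
  weight(Z=1) = 10/33
  weight(Z=2) = 2/33
Total weight = 1/22 + 10/33 + 2/33 = 9/22
P(Z=0 | obs) = 1/22 / 9/22 = 1/9
P(Z=1 | obs) = 10/33 / 9/22 = 20/27
P(Z=2 | obs) = 2/33 / 9/22 = 4/27

P(Z = 2 | obs) = 4/27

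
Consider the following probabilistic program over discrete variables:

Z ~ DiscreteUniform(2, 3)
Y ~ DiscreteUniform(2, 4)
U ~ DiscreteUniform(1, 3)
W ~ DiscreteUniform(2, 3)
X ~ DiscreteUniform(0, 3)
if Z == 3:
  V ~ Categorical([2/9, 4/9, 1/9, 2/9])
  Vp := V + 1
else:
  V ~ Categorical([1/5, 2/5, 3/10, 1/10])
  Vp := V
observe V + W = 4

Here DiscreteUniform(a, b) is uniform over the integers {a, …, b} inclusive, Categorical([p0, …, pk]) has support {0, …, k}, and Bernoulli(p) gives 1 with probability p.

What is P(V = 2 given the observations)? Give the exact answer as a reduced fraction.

P(V = 2 | obs) = 37/113

Enumerate traces; 144 have nonzero weight after conditioning:
  (Z=2, Y=2, U=1, W=2, X=0, V=2) weight 1/480
  (Z=2, Y=2, U=1, W=2, X=1, V=2) weight 1/480
  (Z=2, Y=2, U=1, W=2, X=2, V=2) weight 1/480
  (Z=2, Y=2, U=1, W=2, X=3, V=2) weight 1/480
  (Z=2, Y=2, U=1, W=3, X=0, V=1) weight 1/360
  (Z=2, Y=2, U=1, W=3, X=1, V=1) weight 1/360
  (Z=2, Y=2, U=1, W=3, X=2, V=1) weight 1/360
  (Z=2, Y=2, U=1, W=3, X=3, V=1) weight 1/360
  … 136 more
Group by V:
  weight(V=1) = 19/90
  weight(V=2) = 37/360
Total weight = 19/90 + 37/360 = 113/360
P(V=1 | obs) = 19/90 / 113/360 = 76/113
P(V=2 | obs) = 37/360 / 113/360 = 37/113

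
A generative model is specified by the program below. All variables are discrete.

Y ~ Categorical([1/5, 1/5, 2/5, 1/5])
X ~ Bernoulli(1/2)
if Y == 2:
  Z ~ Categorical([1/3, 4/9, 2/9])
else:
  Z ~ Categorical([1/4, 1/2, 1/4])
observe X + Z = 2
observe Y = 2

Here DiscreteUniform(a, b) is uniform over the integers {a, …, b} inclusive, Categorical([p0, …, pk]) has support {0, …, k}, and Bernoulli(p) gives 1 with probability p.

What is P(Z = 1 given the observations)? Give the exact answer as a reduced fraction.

Enumerate traces; 2 have nonzero weight after conditioning:
  (Y=2, X=0, Z=2) weight 2/45
  (Y=2, X=1, Z=1) weight 4/45
Group by Z:
  weight(Z=1) = 4/45
  weight(Z=2) = 2/45
Total weight = 4/45 + 2/45 = 2/15
P(Z=1 | obs) = 4/45 / 2/15 = 2/3
P(Z=2 | obs) = 2/45 / 2/15 = 1/3

P(Z = 1 | obs) = 2/3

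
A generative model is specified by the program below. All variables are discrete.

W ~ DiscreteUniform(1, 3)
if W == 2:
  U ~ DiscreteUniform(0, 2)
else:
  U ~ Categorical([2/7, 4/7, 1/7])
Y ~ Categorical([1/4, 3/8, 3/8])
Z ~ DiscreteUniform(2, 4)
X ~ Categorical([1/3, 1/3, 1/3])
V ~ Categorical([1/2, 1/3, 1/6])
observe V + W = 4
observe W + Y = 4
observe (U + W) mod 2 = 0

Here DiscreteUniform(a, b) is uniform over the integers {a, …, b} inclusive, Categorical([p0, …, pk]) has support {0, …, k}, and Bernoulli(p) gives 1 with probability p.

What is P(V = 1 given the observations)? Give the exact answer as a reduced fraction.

P(V = 1 | obs) = 12/19

Enumerate traces; 27 have nonzero weight after conditioning:
  (W=2, U=0, Y=2, Z=2, X=0, V=2) weight 1/1296
  (W=2, U=0, Y=2, Z=2, X=1, V=2) weight 1/1296
  (W=2, U=0, Y=2, Z=2, X=2, V=2) weight 1/1296
  (W=2, U=0, Y=2, Z=3, X=0, V=2) weight 1/1296
  (W=2, U=0, Y=2, Z=3, X=1, V=2) weight 1/1296
  (W=2, U=0, Y=2, Z=3, X=2, V=2) weight 1/1296
  (W=2, U=0, Y=2, Z=4, X=0, V=2) weight 1/1296
  (W=2, U=0, Y=2, Z=4, X=1, V=2) weight 1/1296
  (W=3, U=1, Y=1, Z=2, X=0, V=1) weight 1/378
  … 18 more
Group by V:
  weight(V=1) = 1/42
  weight(V=2) = 1/72
Total weight = 1/42 + 1/72 = 19/504
P(V=1 | obs) = 1/42 / 19/504 = 12/19
P(V=2 | obs) = 1/72 / 19/504 = 7/19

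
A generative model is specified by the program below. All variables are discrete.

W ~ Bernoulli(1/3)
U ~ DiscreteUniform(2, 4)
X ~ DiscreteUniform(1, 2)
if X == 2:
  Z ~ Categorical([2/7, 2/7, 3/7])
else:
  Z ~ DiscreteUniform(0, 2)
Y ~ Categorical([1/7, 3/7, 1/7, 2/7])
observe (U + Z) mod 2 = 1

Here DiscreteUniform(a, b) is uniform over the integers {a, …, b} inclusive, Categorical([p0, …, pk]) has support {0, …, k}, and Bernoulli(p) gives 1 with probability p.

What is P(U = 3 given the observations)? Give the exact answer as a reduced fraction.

Enumerate traces; 64 have nonzero weight after conditioning:
  (W=0, U=2, X=1, Z=1, Y=0) weight 1/189
  (W=0, U=2, X=1, Z=1, Y=1) weight 1/63
  (W=0, U=2, X=1, Z=1, Y=2) weight 1/189
  (W=0, U=2, X=1, Z=1, Y=3) weight 2/189
  (W=0, U=2, X=2, Z=1, Y=0) weight 2/441
  (W=0, U=2, X=2, Z=1, Y=1) weight 2/147
  (W=0, U=2, X=2, Z=1, Y=2) weight 2/441
  (W=0, U=2, X=2, Z=1, Y=3) weight 4/441
  (W=0, U=3, X=1, Z=0, Y=0) weight 1/189
  (W=0, U=4, X=1, Z=1, Y=0) weight 1/189
  … 54 more
Group by U:
  weight(U=2) = 13/126
  weight(U=3) = 29/126
  weight(U=4) = 13/126
Total weight = 13/126 + 29/126 + 13/126 = 55/126
P(U=2 | obs) = 13/126 / 55/126 = 13/55
P(U=3 | obs) = 29/126 / 55/126 = 29/55
P(U=4 | obs) = 13/126 / 55/126 = 13/55

P(U = 3 | obs) = 29/55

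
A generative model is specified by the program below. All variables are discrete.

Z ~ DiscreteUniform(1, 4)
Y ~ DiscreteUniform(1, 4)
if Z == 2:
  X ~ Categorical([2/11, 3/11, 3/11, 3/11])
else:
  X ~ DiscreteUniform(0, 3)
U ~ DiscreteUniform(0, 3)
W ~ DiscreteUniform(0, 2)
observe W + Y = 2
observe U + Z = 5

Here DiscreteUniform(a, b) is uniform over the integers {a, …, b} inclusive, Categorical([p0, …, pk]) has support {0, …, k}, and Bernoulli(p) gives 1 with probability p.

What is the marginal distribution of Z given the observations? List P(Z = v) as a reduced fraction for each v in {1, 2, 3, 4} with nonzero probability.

Enumerate traces; 24 have nonzero weight after conditioning:
  (Z=2, Y=1, X=0, U=3, W=1) weight 1/1056
  (Z=2, Y=1, X=1, U=3, W=1) weight 1/704
  (Z=2, Y=1, X=2, U=3, W=1) weight 1/704
  (Z=2, Y=1, X=3, U=3, W=1) weight 1/704
  (Z=2, Y=2, X=0, U=3, W=0) weight 1/1056
  (Z=2, Y=2, X=1, U=3, W=0) weight 1/704
  (Z=2, Y=2, X=2, U=3, W=0) weight 1/704
  (Z=2, Y=2, X=3, U=3, W=0) weight 1/704
  (Z=3, Y=1, X=0, U=2, W=1) weight 1/768
  (Z=4, Y=1, X=0, U=1, W=1) weight 1/768
  … 14 more
Group by Z:
  weight(Z=2) = 1/96
  weight(Z=3) = 1/96
  weight(Z=4) = 1/96
Total weight = 1/96 + 1/96 + 1/96 = 1/32
P(Z=2 | obs) = 1/96 / 1/32 = 1/3
P(Z=3 | obs) = 1/96 / 1/32 = 1/3
P(Z=4 | obs) = 1/96 / 1/32 = 1/3

P(Z=2) = 1/3, P(Z=3) = 1/3, P(Z=4) = 1/3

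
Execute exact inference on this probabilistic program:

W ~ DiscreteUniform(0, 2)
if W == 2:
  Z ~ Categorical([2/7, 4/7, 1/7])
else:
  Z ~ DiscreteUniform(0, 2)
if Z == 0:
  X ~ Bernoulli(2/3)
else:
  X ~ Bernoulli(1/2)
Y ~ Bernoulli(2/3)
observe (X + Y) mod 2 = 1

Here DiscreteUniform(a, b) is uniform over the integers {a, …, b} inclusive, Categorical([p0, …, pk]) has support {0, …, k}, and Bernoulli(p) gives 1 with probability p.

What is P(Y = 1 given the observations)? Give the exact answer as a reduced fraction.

Enumerate traces; 18 have nonzero weight after conditioning:
  (W=0, Z=0, X=0, Y=1) weight 2/81
  (W=0, Z=0, X=1, Y=0) weight 2/81
  (W=0, Z=1, X=0, Y=1) weight 1/27
  (W=0, Z=1, X=1, Y=0) weight 1/54
  (W=0, Z=2, X=0, Y=1) weight 1/27
  (W=0, Z=2, X=1, Y=0) weight 1/54
  (W=1, Z=0, X=0, Y=1) weight 2/81
  (W=1, Z=0, X=1, Y=0) weight 2/81
  … 10 more
Group by Y:
  weight(Y=0) = 209/1134
  weight(Y=1) = 169/567
Total weight = 209/1134 + 169/567 = 547/1134
P(Y=0 | obs) = 209/1134 / 547/1134 = 209/547
P(Y=1 | obs) = 169/567 / 547/1134 = 338/547

P(Y = 1 | obs) = 338/547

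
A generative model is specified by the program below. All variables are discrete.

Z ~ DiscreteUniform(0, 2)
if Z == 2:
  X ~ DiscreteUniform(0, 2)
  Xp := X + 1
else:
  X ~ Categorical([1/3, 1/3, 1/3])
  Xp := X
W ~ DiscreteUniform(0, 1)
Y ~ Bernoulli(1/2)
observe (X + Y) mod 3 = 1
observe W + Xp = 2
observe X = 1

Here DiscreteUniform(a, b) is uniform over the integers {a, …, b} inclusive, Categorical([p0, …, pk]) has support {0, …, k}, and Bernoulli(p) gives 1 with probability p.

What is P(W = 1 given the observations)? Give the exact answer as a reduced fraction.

Enumerate traces; 3 have nonzero weight after conditioning:
  (Z=0, X=1, W=1, Y=0) weight 1/36
  (Z=1, X=1, W=1, Y=0) weight 1/36
  (Z=2, X=1, W=0, Y=0) weight 1/36
Group by W:
  weight(W=0) = 1/36
  weight(W=1) = 1/18
Total weight = 1/36 + 1/18 = 1/12
P(W=0 | obs) = 1/36 / 1/12 = 1/3
P(W=1 | obs) = 1/18 / 1/12 = 2/3

P(W = 1 | obs) = 2/3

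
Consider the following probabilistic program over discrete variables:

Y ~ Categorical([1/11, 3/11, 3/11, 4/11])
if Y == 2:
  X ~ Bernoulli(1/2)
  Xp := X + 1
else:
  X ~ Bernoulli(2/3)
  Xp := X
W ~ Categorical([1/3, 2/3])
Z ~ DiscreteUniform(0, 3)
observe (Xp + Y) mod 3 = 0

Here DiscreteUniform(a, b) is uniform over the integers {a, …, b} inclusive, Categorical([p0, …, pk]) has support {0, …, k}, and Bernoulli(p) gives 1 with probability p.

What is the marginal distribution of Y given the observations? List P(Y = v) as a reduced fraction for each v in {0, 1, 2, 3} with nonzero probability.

Enumerate traces; 24 have nonzero weight after conditioning:
  (Y=0, X=0, W=0, Z=0) weight 1/396
  (Y=0, X=0, W=0, Z=1) weight 1/396
  (Y=0, X=0, W=0, Z=2) weight 1/396
  (Y=0, X=0, W=0, Z=3) weight 1/396
  (Y=0, X=0, W=1, Z=0) weight 1/198
  (Y=0, X=0, W=1, Z=1) weight 1/198
  (Y=0, X=0, W=1, Z=2) weight 1/198
  (Y=0, X=0, W=1, Z=3) weight 1/198
  (Y=2, X=0, W=0, Z=0) weight 1/88
  (Y=3, X=0, W=0, Z=0) weight 1/99
  … 14 more
Group by Y:
  weight(Y=0) = 1/33
  weight(Y=2) = 3/22
  weight(Y=3) = 4/33
Total weight = 1/33 + 3/22 + 4/33 = 19/66
P(Y=0 | obs) = 1/33 / 19/66 = 2/19
P(Y=2 | obs) = 3/22 / 19/66 = 9/19
P(Y=3 | obs) = 4/33 / 19/66 = 8/19

P(Y=0) = 2/19, P(Y=2) = 9/19, P(Y=3) = 8/19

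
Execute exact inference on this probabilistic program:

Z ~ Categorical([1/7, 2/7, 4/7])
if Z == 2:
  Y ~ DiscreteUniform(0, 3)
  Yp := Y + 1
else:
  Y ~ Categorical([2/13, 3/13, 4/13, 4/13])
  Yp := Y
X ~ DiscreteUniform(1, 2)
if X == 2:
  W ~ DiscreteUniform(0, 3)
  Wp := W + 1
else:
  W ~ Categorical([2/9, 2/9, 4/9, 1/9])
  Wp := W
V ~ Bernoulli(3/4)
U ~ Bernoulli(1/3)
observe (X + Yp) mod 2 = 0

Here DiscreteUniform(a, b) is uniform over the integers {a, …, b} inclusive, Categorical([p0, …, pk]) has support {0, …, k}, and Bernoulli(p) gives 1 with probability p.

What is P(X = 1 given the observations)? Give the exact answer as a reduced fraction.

P(X = 1 | obs) = 47/91

Enumerate traces; 192 have nonzero weight after conditioning:
  (Z=0, Y=0, X=2, W=0, V=0, U=0) weight 1/2184
  (Z=0, Y=0, X=2, W=0, V=0, U=1) weight 1/4368
  (Z=0, Y=0, X=2, W=0, V=1, U=0) weight 1/728
  (Z=0, Y=0, X=2, W=0, V=1, U=1) weight 1/1456
  (Z=0, Y=0, X=2, W=1, V=0, U=0) weight 1/2184
  (Z=0, Y=0, X=2, W=1, V=0, U=1) weight 1/4368
  (Z=0, Y=0, X=2, W=1, V=1, U=0) weight 1/728
  (Z=0, Y=0, X=2, W=1, V=1, U=1) weight 1/1456
  (Z=0, Y=1, X=1, W=0, V=0, U=0) weight 1/1638
  … 183 more
Group by X:
  weight(X=1) = 47/182
  weight(X=2) = 22/91
Total weight = 47/182 + 22/91 = 1/2
P(X=1 | obs) = 47/182 / 1/2 = 47/91
P(X=2 | obs) = 22/91 / 1/2 = 44/91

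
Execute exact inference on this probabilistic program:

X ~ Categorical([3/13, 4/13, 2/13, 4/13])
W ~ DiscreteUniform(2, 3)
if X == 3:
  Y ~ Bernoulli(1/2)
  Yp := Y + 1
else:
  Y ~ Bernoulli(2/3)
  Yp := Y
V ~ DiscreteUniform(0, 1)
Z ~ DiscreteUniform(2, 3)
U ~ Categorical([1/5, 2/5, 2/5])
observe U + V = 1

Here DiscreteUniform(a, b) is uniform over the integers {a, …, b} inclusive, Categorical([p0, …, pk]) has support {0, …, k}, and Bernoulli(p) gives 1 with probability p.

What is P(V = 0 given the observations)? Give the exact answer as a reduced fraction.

Enumerate traces; 64 have nonzero weight after conditioning:
  (X=0, W=2, Y=0, V=0, Z=2, U=1) weight 1/260
  (X=0, W=2, Y=0, V=0, Z=3, U=1) weight 1/260
  (X=0, W=2, Y=0, V=1, Z=2, U=0) weight 1/520
  (X=0, W=2, Y=0, V=1, Z=3, U=0) weight 1/520
  (X=0, W=2, Y=1, V=0, Z=2, U=1) weight 1/130
  (X=0, W=2, Y=1, V=0, Z=3, U=1) weight 1/130
  (X=0, W=2, Y=1, V=1, Z=2, U=0) weight 1/260
  (X=0, W=2, Y=1, V=1, Z=3, U=0) weight 1/260
  … 56 more
Group by V:
  weight(V=0) = 1/5
  weight(V=1) = 1/10
Total weight = 1/5 + 1/10 = 3/10
P(V=0 | obs) = 1/5 / 3/10 = 2/3
P(V=1 | obs) = 1/10 / 3/10 = 1/3

P(V = 0 | obs) = 2/3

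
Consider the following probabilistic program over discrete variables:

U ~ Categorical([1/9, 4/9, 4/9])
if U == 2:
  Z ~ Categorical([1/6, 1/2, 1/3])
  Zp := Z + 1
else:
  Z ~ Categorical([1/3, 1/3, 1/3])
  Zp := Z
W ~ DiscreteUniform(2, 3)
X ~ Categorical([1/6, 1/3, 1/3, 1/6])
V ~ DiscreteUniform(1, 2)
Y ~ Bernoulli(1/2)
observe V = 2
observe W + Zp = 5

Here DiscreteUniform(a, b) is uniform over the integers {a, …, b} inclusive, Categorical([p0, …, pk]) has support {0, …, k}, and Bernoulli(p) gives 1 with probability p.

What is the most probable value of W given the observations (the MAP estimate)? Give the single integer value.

Enumerate traces; 32 have nonzero weight after conditioning:
  (U=0, Z=2, W=3, X=0, V=2, Y=0) weight 1/1296
  (U=0, Z=2, W=3, X=0, V=2, Y=1) weight 1/1296
  (U=0, Z=2, W=3, X=1, V=2, Y=0) weight 1/648
  (U=0, Z=2, W=3, X=1, V=2, Y=1) weight 1/648
  (U=0, Z=2, W=3, X=2, V=2, Y=0) weight 1/648
  (U=0, Z=2, W=3, X=2, V=2, Y=1) weight 1/648
  (U=0, Z=2, W=3, X=3, V=2, Y=0) weight 1/1296
  (U=0, Z=2, W=3, X=3, V=2, Y=1) weight 1/1296
  (U=2, Z=2, W=2, X=0, V=2, Y=0) weight 1/324
  … 23 more
Group by W:
  weight(W=2) = 1/27
  weight(W=3) = 11/108
Total weight = 1/27 + 11/108 = 5/36
P(W=2 | obs) = 1/27 / 5/36 = 4/15
P(W=3 | obs) = 11/108 / 5/36 = 11/15
argmax = 3

argmax_v P(W = v | obs) = 3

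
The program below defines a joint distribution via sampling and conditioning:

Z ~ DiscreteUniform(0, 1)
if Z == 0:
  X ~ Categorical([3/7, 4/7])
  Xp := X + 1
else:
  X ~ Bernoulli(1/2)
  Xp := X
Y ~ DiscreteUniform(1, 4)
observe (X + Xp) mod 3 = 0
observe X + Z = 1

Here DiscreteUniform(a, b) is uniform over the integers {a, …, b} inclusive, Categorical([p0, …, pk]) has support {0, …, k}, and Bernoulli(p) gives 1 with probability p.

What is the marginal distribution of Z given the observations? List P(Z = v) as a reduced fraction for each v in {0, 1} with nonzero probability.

P(Z=0) = 8/15, P(Z=1) = 7/15

Enumerate traces; 8 have nonzero weight after conditioning:
  (Z=0, X=1, Y=1) weight 1/14
  (Z=0, X=1, Y=2) weight 1/14
  (Z=0, X=1, Y=3) weight 1/14
  (Z=0, X=1, Y=4) weight 1/14
  (Z=1, X=0, Y=1) weight 1/16
  (Z=1, X=0, Y=2) weight 1/16
  (Z=1, X=0, Y=3) weight 1/16
  (Z=1, X=0, Y=4) weight 1/16
Group by Z:
  weight(Z=0) = 2/7
  weight(Z=1) = 1/4
Total weight = 2/7 + 1/4 = 15/28
P(Z=0 | obs) = 2/7 / 15/28 = 8/15
P(Z=1 | obs) = 1/4 / 15/28 = 7/15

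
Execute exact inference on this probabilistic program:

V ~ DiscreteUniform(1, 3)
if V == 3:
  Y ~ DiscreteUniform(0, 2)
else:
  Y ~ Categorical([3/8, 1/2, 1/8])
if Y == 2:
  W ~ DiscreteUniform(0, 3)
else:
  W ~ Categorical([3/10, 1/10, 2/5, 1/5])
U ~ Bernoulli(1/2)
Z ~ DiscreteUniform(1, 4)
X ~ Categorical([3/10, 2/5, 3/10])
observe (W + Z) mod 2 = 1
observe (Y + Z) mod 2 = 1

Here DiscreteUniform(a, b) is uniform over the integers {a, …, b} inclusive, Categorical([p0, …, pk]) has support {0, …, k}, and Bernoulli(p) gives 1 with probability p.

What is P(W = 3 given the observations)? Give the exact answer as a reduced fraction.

Enumerate traces; 216 have nonzero weight after conditioning:
  (V=1, Y=0, W=0, U=0, Z=1, X=0) weight 9/6400
  (V=1, Y=0, W=0, U=0, Z=1, X=1) weight 3/1600
  (V=1, Y=0, W=0, U=0, Z=1, X=2) weight 9/6400
  (V=1, Y=0, W=0, U=0, Z=3, X=0) weight 9/6400
  (V=1, Y=0, W=0, U=0, Z=3, X=1) weight 3/1600
  (V=1, Y=0, W=0, U=0, Z=3, X=2) weight 9/6400
  (V=1, Y=0, W=0, U=1, Z=1, X=0) weight 9/6400
  (V=1, Y=0, W=0, U=1, Z=1, X=1) weight 3/1600
  (V=1, Y=0, W=2, U=0, Z=1, X=0) weight 3/1600
  (V=1, Y=1, W=1, U=0, Z=2, X=0) weight 1/1600
  … 206 more
Group by W:
  weight(W=0) = 113/1440
  weight(W=1) = 1/45
  weight(W=2) = 139/1440
  weight(W=3) = 2/45
Total weight = 113/1440 + 1/45 + 139/1440 + 2/45 = 29/120
P(W=0 | obs) = 113/1440 / 29/120 = 113/348
P(W=1 | obs) = 1/45 / 29/120 = 8/87
P(W=2 | obs) = 139/1440 / 29/120 = 139/348
P(W=3 | obs) = 2/45 / 29/120 = 16/87

P(W = 3 | obs) = 16/87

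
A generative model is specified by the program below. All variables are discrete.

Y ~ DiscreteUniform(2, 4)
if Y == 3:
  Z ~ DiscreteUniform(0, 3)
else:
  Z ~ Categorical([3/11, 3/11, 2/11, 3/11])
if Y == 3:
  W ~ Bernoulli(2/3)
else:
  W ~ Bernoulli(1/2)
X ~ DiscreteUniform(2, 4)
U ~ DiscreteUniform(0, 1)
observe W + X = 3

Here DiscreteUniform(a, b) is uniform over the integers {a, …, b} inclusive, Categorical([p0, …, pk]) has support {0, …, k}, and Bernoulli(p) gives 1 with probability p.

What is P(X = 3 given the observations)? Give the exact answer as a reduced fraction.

P(X = 3 | obs) = 4/9

Enumerate traces; 48 have nonzero weight after conditioning:
  (Y=2, Z=0, W=0, X=3, U=0) weight 1/132
  (Y=2, Z=0, W=0, X=3, U=1) weight 1/132
  (Y=2, Z=0, W=1, X=2, U=0) weight 1/132
  (Y=2, Z=0, W=1, X=2, U=1) weight 1/132
  (Y=2, Z=1, W=0, X=3, U=0) weight 1/132
  (Y=2, Z=1, W=0, X=3, U=1) weight 1/132
  (Y=2, Z=1, W=1, X=2, U=0) weight 1/132
  (Y=2, Z=1, W=1, X=2, U=1) weight 1/132
  … 40 more
Group by X:
  weight(X=2) = 5/27
  weight(X=3) = 4/27
Total weight = 5/27 + 4/27 = 1/3
P(X=2 | obs) = 5/27 / 1/3 = 5/9
P(X=3 | obs) = 4/27 / 1/3 = 4/9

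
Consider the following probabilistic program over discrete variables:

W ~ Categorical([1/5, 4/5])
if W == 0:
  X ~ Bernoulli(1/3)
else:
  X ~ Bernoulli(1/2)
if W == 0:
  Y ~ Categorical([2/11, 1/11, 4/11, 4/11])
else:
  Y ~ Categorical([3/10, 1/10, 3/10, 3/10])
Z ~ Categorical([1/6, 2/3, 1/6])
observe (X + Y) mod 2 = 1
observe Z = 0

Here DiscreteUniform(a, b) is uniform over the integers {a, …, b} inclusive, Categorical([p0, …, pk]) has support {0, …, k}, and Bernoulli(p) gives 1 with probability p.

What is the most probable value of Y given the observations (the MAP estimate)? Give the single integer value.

Enumerate traces; 8 have nonzero weight after conditioning:
  (W=0, X=0, Y=1, Z=0) weight 1/495
  (W=0, X=0, Y=3, Z=0) weight 4/495
  (W=0, X=1, Y=0, Z=0) weight 1/495
  (W=0, X=1, Y=2, Z=0) weight 2/495
  (W=1, X=0, Y=1, Z=0) weight 1/150
  (W=1, X=0, Y=3, Z=0) weight 1/50
  (W=1, X=1, Y=0, Z=0) weight 1/50
  (W=1, X=1, Y=2, Z=0) weight 1/50
Group by Y:
  weight(Y=0) = 109/4950
  weight(Y=1) = 43/4950
  weight(Y=2) = 119/4950
  weight(Y=3) = 139/4950
Total weight = 109/4950 + 43/4950 + 119/4950 + 139/4950 = 41/495
P(Y=0 | obs) = 109/4950 / 41/495 = 109/410
P(Y=1 | obs) = 43/4950 / 41/495 = 43/410
P(Y=2 | obs) = 119/4950 / 41/495 = 119/410
P(Y=3 | obs) = 139/4950 / 41/495 = 139/410
argmax = 3

argmax_v P(Y = v | obs) = 3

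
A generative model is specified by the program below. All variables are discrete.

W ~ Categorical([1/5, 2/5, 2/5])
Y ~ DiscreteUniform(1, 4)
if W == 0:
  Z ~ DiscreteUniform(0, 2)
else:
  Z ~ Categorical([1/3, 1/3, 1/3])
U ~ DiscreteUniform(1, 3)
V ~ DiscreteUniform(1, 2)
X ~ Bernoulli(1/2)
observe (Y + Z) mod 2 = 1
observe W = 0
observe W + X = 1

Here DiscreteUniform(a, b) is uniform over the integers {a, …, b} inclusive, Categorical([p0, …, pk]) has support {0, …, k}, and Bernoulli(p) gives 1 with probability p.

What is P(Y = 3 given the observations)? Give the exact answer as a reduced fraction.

Enumerate traces; 36 have nonzero weight after conditioning:
  (W=0, Y=1, Z=0, U=1, V=1, X=1) weight 1/720
  (W=0, Y=1, Z=0, U=1, V=2, X=1) weight 1/720
  (W=0, Y=1, Z=0, U=2, V=1, X=1) weight 1/720
  (W=0, Y=1, Z=0, U=2, V=2, X=1) weight 1/720
  (W=0, Y=1, Z=0, U=3, V=1, X=1) weight 1/720
  (W=0, Y=1, Z=0, U=3, V=2, X=1) weight 1/720
  (W=0, Y=1, Z=2, U=1, V=1, X=1) weight 1/720
  (W=0, Y=1, Z=2, U=1, V=2, X=1) weight 1/720
  (W=0, Y=2, Z=1, U=1, V=1, X=1) weight 1/720
  (W=0, Y=3, Z=0, U=1, V=1, X=1) weight 1/720
  … 26 more
Group by Y:
  weight(Y=1) = 1/60
  weight(Y=2) = 1/120
  weight(Y=3) = 1/60
  weight(Y=4) = 1/120
Total weight = 1/60 + 1/120 + 1/60 + 1/120 = 1/20
P(Y=1 | obs) = 1/60 / 1/20 = 1/3
P(Y=2 | obs) = 1/120 / 1/20 = 1/6
P(Y=3 | obs) = 1/60 / 1/20 = 1/3
P(Y=4 | obs) = 1/120 / 1/20 = 1/6

P(Y = 3 | obs) = 1/3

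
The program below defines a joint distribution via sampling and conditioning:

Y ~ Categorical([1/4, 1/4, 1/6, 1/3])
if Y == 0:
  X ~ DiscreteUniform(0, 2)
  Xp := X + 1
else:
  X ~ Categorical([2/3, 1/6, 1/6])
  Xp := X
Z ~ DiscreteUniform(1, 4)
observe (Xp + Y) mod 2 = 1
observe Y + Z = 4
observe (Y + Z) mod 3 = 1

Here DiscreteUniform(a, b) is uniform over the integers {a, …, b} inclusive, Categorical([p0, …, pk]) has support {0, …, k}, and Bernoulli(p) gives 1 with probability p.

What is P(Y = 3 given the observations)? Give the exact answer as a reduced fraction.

P(Y = 3 | obs) = 20/49

Enumerate traces; 7 have nonzero weight after conditioning:
  (Y=0, X=0, Z=4) weight 1/48
  (Y=0, X=2, Z=4) weight 1/48
  (Y=1, X=0, Z=3) weight 1/24
  (Y=1, X=2, Z=3) weight 1/96
  (Y=2, X=1, Z=2) weight 1/144
  (Y=3, X=0, Z=1) weight 1/18
  (Y=3, X=2, Z=1) weight 1/72
Group by Y:
  weight(Y=0) = 1/24
  weight(Y=1) = 5/96
  weight(Y=2) = 1/144
  weight(Y=3) = 5/72
Total weight = 1/24 + 5/96 + 1/144 + 5/72 = 49/288
P(Y=0 | obs) = 1/24 / 49/288 = 12/49
P(Y=1 | obs) = 5/96 / 49/288 = 15/49
P(Y=2 | obs) = 1/144 / 49/288 = 2/49
P(Y=3 | obs) = 5/72 / 49/288 = 20/49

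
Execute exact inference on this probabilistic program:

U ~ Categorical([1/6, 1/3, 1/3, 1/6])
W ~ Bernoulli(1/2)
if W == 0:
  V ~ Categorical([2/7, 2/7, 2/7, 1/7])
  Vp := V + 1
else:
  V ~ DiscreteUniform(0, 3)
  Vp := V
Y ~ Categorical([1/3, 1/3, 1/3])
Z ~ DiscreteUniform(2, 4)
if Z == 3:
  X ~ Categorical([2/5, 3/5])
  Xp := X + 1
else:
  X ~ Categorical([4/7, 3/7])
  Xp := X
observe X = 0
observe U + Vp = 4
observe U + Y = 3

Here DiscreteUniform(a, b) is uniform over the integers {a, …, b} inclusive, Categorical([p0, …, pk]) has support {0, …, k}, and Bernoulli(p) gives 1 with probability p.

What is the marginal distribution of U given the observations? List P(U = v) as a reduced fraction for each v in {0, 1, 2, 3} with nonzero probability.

P(U=1) = 2/5, P(U=2) = 2/5, P(U=3) = 1/5

Enumerate traces; 18 have nonzero weight after conditioning:
  (U=1, W=0, V=2, Y=2, Z=2, X=0) weight 4/1323
  (U=1, W=0, V=2, Y=2, Z=3, X=0) weight 2/945
  (U=1, W=0, V=2, Y=2, Z=4, X=0) weight 4/1323
  (U=1, W=1, V=3, Y=2, Z=2, X=0) weight 1/378
  (U=1, W=1, V=3, Y=2, Z=3, X=0) weight 1/540
  (U=1, W=1, V=3, Y=2, Z=4, X=0) weight 1/378
  (U=2, W=0, V=1, Y=1, Z=2, X=0) weight 4/1323
  (U=2, W=0, V=1, Y=1, Z=3, X=0) weight 2/945
  (U=3, W=0, V=0, Y=0, Z=2, X=0) weight 2/1323
  … 9 more
Group by U:
  weight(U=1) = 3/196
  weight(U=2) = 3/196
  weight(U=3) = 3/392
Total weight = 3/196 + 3/196 + 3/392 = 15/392
P(U=1 | obs) = 3/196 / 15/392 = 2/5
P(U=2 | obs) = 3/196 / 15/392 = 2/5
P(U=3 | obs) = 3/392 / 15/392 = 1/5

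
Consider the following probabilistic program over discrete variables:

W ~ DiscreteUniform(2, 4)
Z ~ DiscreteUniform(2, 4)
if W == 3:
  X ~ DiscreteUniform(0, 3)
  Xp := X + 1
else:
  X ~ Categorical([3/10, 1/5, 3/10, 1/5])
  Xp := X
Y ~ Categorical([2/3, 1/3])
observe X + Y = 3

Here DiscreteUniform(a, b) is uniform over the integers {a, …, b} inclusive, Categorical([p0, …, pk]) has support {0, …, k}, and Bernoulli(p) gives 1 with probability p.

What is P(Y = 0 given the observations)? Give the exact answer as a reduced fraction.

Enumerate traces; 18 have nonzero weight after conditioning:
  (W=2, Z=2, X=2, Y=1) weight 1/90
  (W=2, Z=2, X=3, Y=0) weight 2/135
  (W=2, Z=3, X=2, Y=1) weight 1/90
  (W=2, Z=3, X=3, Y=0) weight 2/135
  (W=2, Z=4, X=2, Y=1) weight 1/90
  (W=2, Z=4, X=3, Y=0) weight 2/135
  (W=3, Z=2, X=2, Y=1) weight 1/108
  (W=3, Z=2, X=3, Y=0) weight 1/54
  … 10 more
Group by Y:
  weight(Y=0) = 13/90
  weight(Y=1) = 17/180
Total weight = 13/90 + 17/180 = 43/180
P(Y=0 | obs) = 13/90 / 43/180 = 26/43
P(Y=1 | obs) = 17/180 / 43/180 = 17/43

P(Y = 0 | obs) = 26/43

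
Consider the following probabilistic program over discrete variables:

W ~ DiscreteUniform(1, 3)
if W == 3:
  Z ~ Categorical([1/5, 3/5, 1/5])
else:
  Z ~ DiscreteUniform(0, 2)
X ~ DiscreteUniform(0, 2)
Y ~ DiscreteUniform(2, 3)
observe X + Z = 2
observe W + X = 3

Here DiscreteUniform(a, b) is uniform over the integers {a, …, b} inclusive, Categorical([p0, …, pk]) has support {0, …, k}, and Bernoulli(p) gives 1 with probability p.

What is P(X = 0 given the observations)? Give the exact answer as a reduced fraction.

P(X = 0 | obs) = 3/13

Enumerate traces; 6 have nonzero weight after conditioning:
  (W=1, Z=0, X=2, Y=2) weight 1/54
  (W=1, Z=0, X=2, Y=3) weight 1/54
  (W=2, Z=1, X=1, Y=2) weight 1/54
  (W=2, Z=1, X=1, Y=3) weight 1/54
  (W=3, Z=2, X=0, Y=2) weight 1/90
  (W=3, Z=2, X=0, Y=3) weight 1/90
Group by X:
  weight(X=0) = 1/45
  weight(X=1) = 1/27
  weight(X=2) = 1/27
Total weight = 1/45 + 1/27 + 1/27 = 13/135
P(X=0 | obs) = 1/45 / 13/135 = 3/13
P(X=1 | obs) = 1/27 / 13/135 = 5/13
P(X=2 | obs) = 1/27 / 13/135 = 5/13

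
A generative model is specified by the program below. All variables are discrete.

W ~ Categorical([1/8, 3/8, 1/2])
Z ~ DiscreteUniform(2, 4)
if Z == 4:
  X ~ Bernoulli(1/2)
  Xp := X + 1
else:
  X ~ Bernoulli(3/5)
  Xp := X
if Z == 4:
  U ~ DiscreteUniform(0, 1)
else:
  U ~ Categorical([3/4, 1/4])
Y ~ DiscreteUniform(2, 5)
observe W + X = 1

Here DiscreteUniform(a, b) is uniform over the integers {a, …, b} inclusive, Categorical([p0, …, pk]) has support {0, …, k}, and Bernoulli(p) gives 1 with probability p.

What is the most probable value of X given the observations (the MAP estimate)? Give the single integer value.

Enumerate traces; 48 have nonzero weight after conditioning:
  (W=0, Z=2, X=1, U=0, Y=2) weight 3/640
  (W=0, Z=2, X=1, U=0, Y=3) weight 3/640
  (W=0, Z=2, X=1, U=0, Y=4) weight 3/640
  (W=0, Z=2, X=1, U=0, Y=5) weight 3/640
  (W=0, Z=2, X=1, U=1, Y=2) weight 1/640
  (W=0, Z=2, X=1, U=1, Y=3) weight 1/640
  (W=0, Z=2, X=1, U=1, Y=4) weight 1/640
  (W=0, Z=2, X=1, U=1, Y=5) weight 1/640
  (W=1, Z=2, X=0, U=0, Y=2) weight 3/320
  … 39 more
Group by X:
  weight(X=0) = 13/80
  weight(X=1) = 17/240
Total weight = 13/80 + 17/240 = 7/30
P(X=0 | obs) = 13/80 / 7/30 = 39/56
P(X=1 | obs) = 17/240 / 7/30 = 17/56
argmax = 0

argmax_v P(X = v | obs) = 0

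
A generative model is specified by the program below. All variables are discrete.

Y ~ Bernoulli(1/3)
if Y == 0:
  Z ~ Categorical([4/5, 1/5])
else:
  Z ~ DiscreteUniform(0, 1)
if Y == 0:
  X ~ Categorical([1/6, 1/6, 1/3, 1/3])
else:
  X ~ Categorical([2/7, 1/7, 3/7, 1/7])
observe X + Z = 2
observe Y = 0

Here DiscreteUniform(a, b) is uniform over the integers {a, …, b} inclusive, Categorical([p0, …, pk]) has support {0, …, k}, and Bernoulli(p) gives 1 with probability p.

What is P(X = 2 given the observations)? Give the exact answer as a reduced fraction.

Enumerate traces; 2 have nonzero weight after conditioning:
  (Y=0, Z=0, X=2) weight 8/45
  (Y=0, Z=1, X=1) weight 1/45
Group by X:
  weight(X=1) = 1/45
  weight(X=2) = 8/45
Total weight = 1/45 + 8/45 = 1/5
P(X=1 | obs) = 1/45 / 1/5 = 1/9
P(X=2 | obs) = 8/45 / 1/5 = 8/9

P(X = 2 | obs) = 8/9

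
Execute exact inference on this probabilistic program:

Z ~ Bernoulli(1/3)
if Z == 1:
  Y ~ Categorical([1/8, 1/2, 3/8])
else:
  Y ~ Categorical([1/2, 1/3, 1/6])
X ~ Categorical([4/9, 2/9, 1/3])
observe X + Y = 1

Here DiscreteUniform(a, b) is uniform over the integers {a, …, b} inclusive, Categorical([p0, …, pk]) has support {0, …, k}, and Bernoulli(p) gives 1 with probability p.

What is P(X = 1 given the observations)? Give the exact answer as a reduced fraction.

Enumerate traces; 4 have nonzero weight after conditioning:
  (Z=0, Y=0, X=1) weight 2/27
  (Z=0, Y=1, X=0) weight 8/81
  (Z=1, Y=0, X=1) weight 1/108
  (Z=1, Y=1, X=0) weight 2/27
Group by X:
  weight(X=0) = 14/81
  weight(X=1) = 1/12
Total weight = 14/81 + 1/12 = 83/324
P(X=0 | obs) = 14/81 / 83/324 = 56/83
P(X=1 | obs) = 1/12 / 83/324 = 27/83

P(X = 1 | obs) = 27/83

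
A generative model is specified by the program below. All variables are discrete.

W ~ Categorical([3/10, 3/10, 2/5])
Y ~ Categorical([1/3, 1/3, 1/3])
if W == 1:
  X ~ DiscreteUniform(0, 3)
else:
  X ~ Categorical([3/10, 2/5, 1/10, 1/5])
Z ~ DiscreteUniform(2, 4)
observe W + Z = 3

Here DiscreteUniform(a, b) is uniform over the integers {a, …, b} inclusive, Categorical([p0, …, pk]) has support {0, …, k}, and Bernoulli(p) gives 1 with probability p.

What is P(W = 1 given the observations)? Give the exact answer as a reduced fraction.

Enumerate traces; 24 have nonzero weight after conditioning:
  (W=0, Y=0, X=0, Z=3) weight 1/100
  (W=0, Y=0, X=1, Z=3) weight 1/75
  (W=0, Y=0, X=2, Z=3) weight 1/300
  (W=0, Y=0, X=3, Z=3) weight 1/150
  (W=0, Y=1, X=0, Z=3) weight 1/100
  (W=0, Y=1, X=1, Z=3) weight 1/75
  (W=0, Y=1, X=2, Z=3) weight 1/300
  (W=0, Y=1, X=3, Z=3) weight 1/150
  (W=1, Y=0, X=0, Z=2) weight 1/120
  … 15 more
Group by W:
  weight(W=0) = 1/10
  weight(W=1) = 1/10
Total weight = 1/10 + 1/10 = 1/5
P(W=0 | obs) = 1/10 / 1/5 = 1/2
P(W=1 | obs) = 1/10 / 1/5 = 1/2

P(W = 1 | obs) = 1/2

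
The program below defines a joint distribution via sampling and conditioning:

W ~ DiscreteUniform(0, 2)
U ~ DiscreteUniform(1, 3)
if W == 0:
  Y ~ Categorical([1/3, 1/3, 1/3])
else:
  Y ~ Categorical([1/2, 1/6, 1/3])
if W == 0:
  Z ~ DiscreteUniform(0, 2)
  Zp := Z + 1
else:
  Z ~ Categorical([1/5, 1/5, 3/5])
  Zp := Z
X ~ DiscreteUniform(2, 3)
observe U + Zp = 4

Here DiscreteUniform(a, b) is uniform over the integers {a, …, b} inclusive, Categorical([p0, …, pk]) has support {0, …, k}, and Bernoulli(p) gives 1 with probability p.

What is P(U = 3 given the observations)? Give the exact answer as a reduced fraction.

Enumerate traces; 42 have nonzero weight after conditioning:
  (W=0, U=1, Y=0, Z=2, X=2) weight 1/162
  (W=0, U=1, Y=0, Z=2, X=3) weight 1/162
  (W=0, U=1, Y=1, Z=2, X=2) weight 1/162
  (W=0, U=1, Y=1, Z=2, X=3) weight 1/162
  (W=0, U=1, Y=2, Z=2, X=2) weight 1/162
  (W=0, U=1, Y=2, Z=2, X=3) weight 1/162
  (W=0, U=2, Y=0, Z=1, X=2) weight 1/162
  (W=0, U=2, Y=0, Z=1, X=3) weight 1/162
  (W=0, U=3, Y=0, Z=0, X=2) weight 1/162
  … 33 more
Group by U:
  weight(U=1) = 1/27
  weight(U=2) = 23/135
  weight(U=3) = 11/135
Total weight = 1/27 + 23/135 + 11/135 = 13/45
P(U=1 | obs) = 1/27 / 13/45 = 5/39
P(U=2 | obs) = 23/135 / 13/45 = 23/39
P(U=3 | obs) = 11/135 / 13/45 = 11/39

P(U = 3 | obs) = 11/39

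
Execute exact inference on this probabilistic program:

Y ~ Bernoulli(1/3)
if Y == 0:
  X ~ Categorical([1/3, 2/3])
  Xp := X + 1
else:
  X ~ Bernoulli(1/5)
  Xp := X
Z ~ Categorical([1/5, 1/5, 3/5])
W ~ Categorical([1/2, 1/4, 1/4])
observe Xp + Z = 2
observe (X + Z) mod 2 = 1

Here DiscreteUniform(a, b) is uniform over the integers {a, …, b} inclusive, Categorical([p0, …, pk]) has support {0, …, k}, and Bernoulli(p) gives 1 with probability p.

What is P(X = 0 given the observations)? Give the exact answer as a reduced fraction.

P(X = 0 | obs) = 1/3

Enumerate traces; 6 have nonzero weight after conditioning:
  (Y=0, X=0, Z=1, W=0) weight 1/45
  (Y=0, X=0, Z=1, W=1) weight 1/90
  (Y=0, X=0, Z=1, W=2) weight 1/90
  (Y=0, X=1, Z=0, W=0) weight 2/45
  (Y=0, X=1, Z=0, W=1) weight 1/45
  (Y=0, X=1, Z=0, W=2) weight 1/45
Group by X:
  weight(X=0) = 2/45
  weight(X=1) = 4/45
Total weight = 2/45 + 4/45 = 2/15
P(X=0 | obs) = 2/45 / 2/15 = 1/3
P(X=1 | obs) = 4/45 / 2/15 = 2/3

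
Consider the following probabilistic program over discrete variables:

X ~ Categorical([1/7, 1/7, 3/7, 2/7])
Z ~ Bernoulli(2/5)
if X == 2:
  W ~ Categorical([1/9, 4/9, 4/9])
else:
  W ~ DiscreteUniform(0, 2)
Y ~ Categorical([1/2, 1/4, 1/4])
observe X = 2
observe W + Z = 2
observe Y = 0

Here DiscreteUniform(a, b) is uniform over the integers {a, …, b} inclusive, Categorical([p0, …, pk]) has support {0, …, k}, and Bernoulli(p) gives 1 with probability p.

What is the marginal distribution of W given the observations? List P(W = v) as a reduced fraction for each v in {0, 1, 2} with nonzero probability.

P(W=1) = 2/5, P(W=2) = 3/5

Enumerate traces; 2 have nonzero weight after conditioning:
  (X=2, Z=0, W=2, Y=0) weight 2/35
  (X=2, Z=1, W=1, Y=0) weight 4/105
Group by W:
  weight(W=1) = 4/105
  weight(W=2) = 2/35
Total weight = 4/105 + 2/35 = 2/21
P(W=1 | obs) = 4/105 / 2/21 = 2/5
P(W=2 | obs) = 2/35 / 2/21 = 3/5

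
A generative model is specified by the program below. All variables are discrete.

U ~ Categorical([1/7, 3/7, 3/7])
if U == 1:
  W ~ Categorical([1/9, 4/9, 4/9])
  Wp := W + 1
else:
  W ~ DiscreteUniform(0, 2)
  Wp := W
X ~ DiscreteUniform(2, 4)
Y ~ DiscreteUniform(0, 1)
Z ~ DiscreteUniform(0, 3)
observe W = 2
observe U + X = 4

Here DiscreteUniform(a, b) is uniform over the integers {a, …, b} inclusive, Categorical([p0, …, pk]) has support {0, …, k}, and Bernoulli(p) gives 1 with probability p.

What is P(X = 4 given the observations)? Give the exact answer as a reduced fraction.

P(X = 4 | obs) = 1/8

Enumerate traces; 24 have nonzero weight after conditioning:
  (U=0, W=2, X=4, Y=0, Z=0) weight 1/504
  (U=0, W=2, X=4, Y=0, Z=1) weight 1/504
  (U=0, W=2, X=4, Y=0, Z=2) weight 1/504
  (U=0, W=2, X=4, Y=0, Z=3) weight 1/504
  (U=0, W=2, X=4, Y=1, Z=0) weight 1/504
  (U=0, W=2, X=4, Y=1, Z=1) weight 1/504
  (U=0, W=2, X=4, Y=1, Z=2) weight 1/504
  (U=0, W=2, X=4, Y=1, Z=3) weight 1/504
  (U=1, W=2, X=3, Y=0, Z=0) weight 1/126
  (U=2, W=2, X=2, Y=0, Z=0) weight 1/168
  … 14 more
Group by X:
  weight(X=2) = 1/21
  weight(X=3) = 4/63
  weight(X=4) = 1/63
Total weight = 1/21 + 4/63 + 1/63 = 8/63
P(X=2 | obs) = 1/21 / 8/63 = 3/8
P(X=3 | obs) = 4/63 / 8/63 = 1/2
P(X=4 | obs) = 1/63 / 8/63 = 1/8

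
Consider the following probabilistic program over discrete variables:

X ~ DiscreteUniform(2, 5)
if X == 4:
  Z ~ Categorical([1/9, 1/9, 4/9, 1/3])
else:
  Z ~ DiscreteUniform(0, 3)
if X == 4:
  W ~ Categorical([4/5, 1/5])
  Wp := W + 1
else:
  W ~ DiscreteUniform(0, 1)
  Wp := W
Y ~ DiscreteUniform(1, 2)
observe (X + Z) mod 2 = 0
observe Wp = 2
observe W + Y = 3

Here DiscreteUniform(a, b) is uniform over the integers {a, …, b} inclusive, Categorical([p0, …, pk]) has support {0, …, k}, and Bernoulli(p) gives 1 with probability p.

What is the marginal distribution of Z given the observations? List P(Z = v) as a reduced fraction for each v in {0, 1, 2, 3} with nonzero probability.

P(Z=0) = 1/5, P(Z=2) = 4/5

Enumerate traces; 2 have nonzero weight after conditioning:
  (X=4, Z=0, W=1, Y=2) weight 1/360
  (X=4, Z=2, W=1, Y=2) weight 1/90
Group by Z:
  weight(Z=0) = 1/360
  weight(Z=2) = 1/90
Total weight = 1/360 + 1/90 = 1/72
P(Z=0 | obs) = 1/360 / 1/72 = 1/5
P(Z=2 | obs) = 1/90 / 1/72 = 4/5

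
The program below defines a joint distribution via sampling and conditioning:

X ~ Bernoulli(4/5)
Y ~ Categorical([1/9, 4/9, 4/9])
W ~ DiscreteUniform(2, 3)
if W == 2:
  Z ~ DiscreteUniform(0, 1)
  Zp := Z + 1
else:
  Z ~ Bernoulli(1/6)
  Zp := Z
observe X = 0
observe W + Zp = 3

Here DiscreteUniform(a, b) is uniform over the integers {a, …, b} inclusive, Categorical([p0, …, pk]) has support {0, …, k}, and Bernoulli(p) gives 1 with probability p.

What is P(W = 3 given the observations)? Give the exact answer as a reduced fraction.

Enumerate traces; 6 have nonzero weight after conditioning:
  (X=0, Y=0, W=2, Z=0) weight 1/180
  (X=0, Y=0, W=3, Z=0) weight 1/108
  (X=0, Y=1, W=2, Z=0) weight 1/45
  (X=0, Y=1, W=3, Z=0) weight 1/27
  (X=0, Y=2, W=2, Z=0) weight 1/45
  (X=0, Y=2, W=3, Z=0) weight 1/27
Group by W:
  weight(W=2) = 1/20
  weight(W=3) = 1/12
Total weight = 1/20 + 1/12 = 2/15
P(W=2 | obs) = 1/20 / 2/15 = 3/8
P(W=3 | obs) = 1/12 / 2/15 = 5/8

P(W = 3 | obs) = 5/8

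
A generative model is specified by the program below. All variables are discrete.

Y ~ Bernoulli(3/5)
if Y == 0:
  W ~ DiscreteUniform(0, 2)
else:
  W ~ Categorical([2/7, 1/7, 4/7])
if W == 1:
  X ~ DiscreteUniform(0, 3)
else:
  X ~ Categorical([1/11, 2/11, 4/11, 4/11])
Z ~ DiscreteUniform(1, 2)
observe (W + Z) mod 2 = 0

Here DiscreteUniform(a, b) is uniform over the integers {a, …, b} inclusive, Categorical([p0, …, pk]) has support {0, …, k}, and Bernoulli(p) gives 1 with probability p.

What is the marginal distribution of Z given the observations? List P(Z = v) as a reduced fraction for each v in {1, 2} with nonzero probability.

P(Z=1) = 23/105, P(Z=2) = 82/105

Enumerate traces; 24 have nonzero weight after conditioning:
  (Y=0, W=0, X=0, Z=2) weight 1/165
  (Y=0, W=0, X=1, Z=2) weight 2/165
  (Y=0, W=0, X=2, Z=2) weight 4/165
  (Y=0, W=0, X=3, Z=2) weight 4/165
  (Y=0, W=1, X=0, Z=1) weight 1/60
  (Y=0, W=1, X=1, Z=1) weight 1/60
  (Y=0, W=1, X=2, Z=1) weight 1/60
  (Y=0, W=1, X=3, Z=1) weight 1/60
  … 16 more
Group by Z:
  weight(Z=1) = 23/210
  weight(Z=2) = 41/105
Total weight = 23/210 + 41/105 = 1/2
P(Z=1 | obs) = 23/210 / 1/2 = 23/105
P(Z=2 | obs) = 41/105 / 1/2 = 82/105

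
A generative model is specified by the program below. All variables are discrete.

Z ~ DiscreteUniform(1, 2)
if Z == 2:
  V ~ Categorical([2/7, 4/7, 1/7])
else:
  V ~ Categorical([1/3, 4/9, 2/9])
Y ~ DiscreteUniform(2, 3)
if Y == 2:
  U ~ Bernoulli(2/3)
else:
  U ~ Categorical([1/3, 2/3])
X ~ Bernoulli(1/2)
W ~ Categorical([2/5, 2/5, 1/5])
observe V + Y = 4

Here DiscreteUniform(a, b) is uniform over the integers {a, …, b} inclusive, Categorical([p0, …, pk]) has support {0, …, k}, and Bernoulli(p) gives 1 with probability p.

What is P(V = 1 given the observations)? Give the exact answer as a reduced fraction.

Enumerate traces; 48 have nonzero weight after conditioning:
  (Z=1, V=1, Y=3, U=0, X=0, W=0) weight 1/135
  (Z=1, V=1, Y=3, U=0, X=0, W=1) weight 1/135
  (Z=1, V=1, Y=3, U=0, X=0, W=2) weight 1/270
  (Z=1, V=1, Y=3, U=0, X=1, W=0) weight 1/135
  (Z=1, V=1, Y=3, U=0, X=1, W=1) weight 1/135
  (Z=1, V=1, Y=3, U=0, X=1, W=2) weight 1/270
  (Z=1, V=1, Y=3, U=1, X=0, W=0) weight 2/135
  (Z=1, V=1, Y=3, U=1, X=0, W=1) weight 2/135
  (Z=1, V=2, Y=2, U=0, X=0, W=0) weight 1/270
  … 39 more
Group by V:
  weight(V=1) = 16/63
  weight(V=2) = 23/252
Total weight = 16/63 + 23/252 = 29/84
P(V=1 | obs) = 16/63 / 29/84 = 64/87
P(V=2 | obs) = 23/252 / 29/84 = 23/87

P(V = 1 | obs) = 64/87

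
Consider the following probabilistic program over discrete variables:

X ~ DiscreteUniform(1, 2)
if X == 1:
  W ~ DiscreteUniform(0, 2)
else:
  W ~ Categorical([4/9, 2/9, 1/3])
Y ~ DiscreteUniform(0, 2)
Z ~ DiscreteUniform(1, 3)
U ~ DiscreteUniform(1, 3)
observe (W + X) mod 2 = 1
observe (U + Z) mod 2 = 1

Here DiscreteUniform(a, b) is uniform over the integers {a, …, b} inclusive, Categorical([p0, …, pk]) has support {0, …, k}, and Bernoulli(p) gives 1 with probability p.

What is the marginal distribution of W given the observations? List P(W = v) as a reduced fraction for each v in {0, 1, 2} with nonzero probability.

Enumerate traces; 36 have nonzero weight after conditioning:
  (X=1, W=0, Y=0, Z=1, U=2) weight 1/162
  (X=1, W=0, Y=0, Z=2, U=1) weight 1/162
  (X=1, W=0, Y=0, Z=2, U=3) weight 1/162
  (X=1, W=0, Y=0, Z=3, U=2) weight 1/162
  (X=1, W=0, Y=1, Z=1, U=2) weight 1/162
  (X=1, W=0, Y=1, Z=2, U=1) weight 1/162
  (X=1, W=0, Y=1, Z=2, U=3) weight 1/162
  (X=1, W=0, Y=1, Z=3, U=2) weight 1/162
  (X=1, W=2, Y=0, Z=1, U=2) weight 1/162
  (X=2, W=1, Y=0, Z=1, U=2) weight 1/243
  … 26 more
Group by W:
  weight(W=0) = 2/27
  weight(W=1) = 4/81
  weight(W=2) = 2/27
Total weight = 2/27 + 4/81 + 2/27 = 16/81
P(W=0 | obs) = 2/27 / 16/81 = 3/8
P(W=1 | obs) = 4/81 / 16/81 = 1/4
P(W=2 | obs) = 2/27 / 16/81 = 3/8

P(W=0) = 3/8, P(W=1) = 1/4, P(W=2) = 3/8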